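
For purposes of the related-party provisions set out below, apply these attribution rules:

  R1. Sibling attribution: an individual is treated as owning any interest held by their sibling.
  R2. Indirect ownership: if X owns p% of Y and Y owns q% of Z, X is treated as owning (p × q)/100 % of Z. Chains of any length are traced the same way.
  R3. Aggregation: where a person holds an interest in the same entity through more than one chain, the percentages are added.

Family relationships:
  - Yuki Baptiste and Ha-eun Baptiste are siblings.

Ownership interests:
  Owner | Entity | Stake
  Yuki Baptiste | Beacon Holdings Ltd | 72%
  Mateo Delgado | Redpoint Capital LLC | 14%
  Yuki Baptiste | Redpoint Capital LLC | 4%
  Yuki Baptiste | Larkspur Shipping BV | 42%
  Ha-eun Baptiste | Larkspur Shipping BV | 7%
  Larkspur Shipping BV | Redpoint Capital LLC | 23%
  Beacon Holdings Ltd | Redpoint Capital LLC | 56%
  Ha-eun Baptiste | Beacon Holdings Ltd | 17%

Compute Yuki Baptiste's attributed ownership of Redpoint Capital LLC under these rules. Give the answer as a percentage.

65.11%

By sibling attribution (R1), Yuki Baptiste is treated as also owning Ha-eun Baptiste's interest in Beacon Holdings Ltd, giving 72% + 17% = 89%.
By sibling attribution (R1), Yuki Baptiste is treated as also owning Ha-eun Baptiste's interest in Larkspur Shipping BV, giving 42% + 7% = 49%.
Chain via Beacon Holdings Ltd (R2): 89% × 56% = 49.84% of Redpoint Capital LLC.
Chain via Larkspur Shipping BV (R2): 49% × 23% = 11.27% of Redpoint Capital LLC.
Direct interest in Redpoint Capital LLC: 4%.
Aggregating (R3): 49.84% + 11.27% + 4% = 65.11%.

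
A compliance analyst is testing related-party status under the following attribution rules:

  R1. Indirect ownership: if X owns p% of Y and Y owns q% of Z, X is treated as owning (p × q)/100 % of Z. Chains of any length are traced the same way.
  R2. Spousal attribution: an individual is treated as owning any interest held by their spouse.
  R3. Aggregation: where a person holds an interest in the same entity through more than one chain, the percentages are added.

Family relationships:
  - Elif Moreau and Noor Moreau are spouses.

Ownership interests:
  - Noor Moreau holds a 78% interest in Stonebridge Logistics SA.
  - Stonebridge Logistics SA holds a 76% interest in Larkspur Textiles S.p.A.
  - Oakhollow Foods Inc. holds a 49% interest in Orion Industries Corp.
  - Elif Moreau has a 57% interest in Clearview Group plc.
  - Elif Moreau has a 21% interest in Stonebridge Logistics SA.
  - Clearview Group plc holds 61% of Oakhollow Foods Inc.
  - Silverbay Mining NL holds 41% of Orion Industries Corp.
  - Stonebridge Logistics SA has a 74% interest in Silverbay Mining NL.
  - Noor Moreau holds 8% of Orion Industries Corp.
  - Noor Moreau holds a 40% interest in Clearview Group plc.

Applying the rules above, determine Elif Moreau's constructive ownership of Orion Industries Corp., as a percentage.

67.0299%

By spousal attribution (R2), Elif Moreau is treated as also owning Noor Moreau's interest in Clearview Group plc, giving 57% + 40% = 97%.
By spousal attribution (R2), Elif Moreau is treated as also owning Noor Moreau's interest in Stonebridge Logistics SA, giving 21% + 78% = 99%.
By spousal attribution (R2), Elif Moreau is treated as owning Noor Moreau's 8% interest in Orion Industries Corp.
Chain via Clearview Group plc → Oakhollow Foods Inc. (R1): 97% × 61% × 49% = 28.9933% of Orion Industries Corp.
Chain via Stonebridge Logistics SA → Silverbay Mining NL (R1): 99% × 74% × 41% = 30.0366% of Orion Industries Corp.
Direct interest in Orion Industries Corp: 8%.
Aggregating (R3): 28.9933% + 30.0366% + 8% = 67.0299%.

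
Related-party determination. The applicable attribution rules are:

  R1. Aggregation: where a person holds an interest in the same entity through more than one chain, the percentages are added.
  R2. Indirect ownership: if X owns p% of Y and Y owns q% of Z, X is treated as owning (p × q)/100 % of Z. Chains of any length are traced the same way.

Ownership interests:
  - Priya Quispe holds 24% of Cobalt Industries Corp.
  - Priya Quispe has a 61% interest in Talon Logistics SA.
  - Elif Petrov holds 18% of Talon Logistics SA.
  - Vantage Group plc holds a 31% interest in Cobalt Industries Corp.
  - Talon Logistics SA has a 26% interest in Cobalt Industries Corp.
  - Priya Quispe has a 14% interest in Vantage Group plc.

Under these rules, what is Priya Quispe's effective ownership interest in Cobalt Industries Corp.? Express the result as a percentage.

44.2%

Chain via Vantage Group plc (R2): 14% × 31% = 4.34% of Cobalt Industries Corp.
Chain via Talon Logistics SA (R2): 61% × 26% = 15.86% of Cobalt Industries Corp.
Direct interest in Cobalt Industries Corp: 24%.
Aggregating (R1): 4.34% + 15.86% + 24% = 44.2%.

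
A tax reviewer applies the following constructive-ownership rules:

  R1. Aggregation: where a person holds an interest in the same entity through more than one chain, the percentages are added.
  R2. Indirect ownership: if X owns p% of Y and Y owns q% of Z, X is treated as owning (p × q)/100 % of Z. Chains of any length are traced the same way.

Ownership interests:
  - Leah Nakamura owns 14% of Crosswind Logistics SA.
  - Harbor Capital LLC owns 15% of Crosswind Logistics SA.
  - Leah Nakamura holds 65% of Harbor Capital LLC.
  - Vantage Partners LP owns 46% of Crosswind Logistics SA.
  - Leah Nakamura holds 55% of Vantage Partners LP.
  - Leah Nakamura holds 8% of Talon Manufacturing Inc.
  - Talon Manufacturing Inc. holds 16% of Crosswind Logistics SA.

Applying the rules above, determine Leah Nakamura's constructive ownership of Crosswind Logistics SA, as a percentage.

50.33%

Chain via Vantage Partners LP (R2): 55% × 46% = 25.3% of Crosswind Logistics SA.
Chain via Talon Manufacturing Inc. (R2): 8% × 16% = 1.28% of Crosswind Logistics SA.
Chain via Harbor Capital LLC (R2): 65% × 15% = 9.75% of Crosswind Logistics SA.
Direct interest in Crosswind Logistics SA: 14%.
Aggregating (R1): 25.3% + 1.28% + 9.75% + 14% = 50.33%.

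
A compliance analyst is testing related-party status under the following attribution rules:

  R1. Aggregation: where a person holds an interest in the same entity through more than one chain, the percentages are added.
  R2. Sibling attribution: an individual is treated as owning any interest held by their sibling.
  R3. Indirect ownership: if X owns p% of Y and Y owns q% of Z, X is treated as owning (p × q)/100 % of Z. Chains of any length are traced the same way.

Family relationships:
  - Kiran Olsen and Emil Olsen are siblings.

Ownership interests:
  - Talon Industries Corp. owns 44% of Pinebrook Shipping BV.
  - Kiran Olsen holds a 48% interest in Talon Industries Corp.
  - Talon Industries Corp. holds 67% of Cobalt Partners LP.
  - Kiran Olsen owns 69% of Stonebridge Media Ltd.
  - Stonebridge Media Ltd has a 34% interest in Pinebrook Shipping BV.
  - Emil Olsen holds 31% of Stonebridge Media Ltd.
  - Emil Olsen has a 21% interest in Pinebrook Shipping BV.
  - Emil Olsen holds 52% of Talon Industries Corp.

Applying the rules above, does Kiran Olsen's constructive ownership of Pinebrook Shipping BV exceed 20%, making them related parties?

Yes

By sibling attribution (R2), Kiran Olsen is treated as also owning Emil Olsen's interest in Stonebridge Media Ltd, giving 69% + 31% = 100%.
By sibling attribution (R2), Kiran Olsen is treated as also owning Emil Olsen's interest in Talon Industries Corp, giving 48% + 52% = 100%.
By sibling attribution (R2), Kiran Olsen is treated as owning Emil Olsen's 21% interest in Pinebrook Shipping BV.
Chain via Stonebridge Media Ltd (R3): 100% × 34% = 34% of Pinebrook Shipping BV.
Chain via Talon Industries Corp. (R3): 100% × 44% = 44% of Pinebrook Shipping BV.
Direct interest in Pinebrook Shipping BV: 21%.
Aggregating (R1): 34% + 44% + 21% = 99%.
99% exceeds the 20% threshold, so Kiran is a related party to Pinebrook Shipping BV.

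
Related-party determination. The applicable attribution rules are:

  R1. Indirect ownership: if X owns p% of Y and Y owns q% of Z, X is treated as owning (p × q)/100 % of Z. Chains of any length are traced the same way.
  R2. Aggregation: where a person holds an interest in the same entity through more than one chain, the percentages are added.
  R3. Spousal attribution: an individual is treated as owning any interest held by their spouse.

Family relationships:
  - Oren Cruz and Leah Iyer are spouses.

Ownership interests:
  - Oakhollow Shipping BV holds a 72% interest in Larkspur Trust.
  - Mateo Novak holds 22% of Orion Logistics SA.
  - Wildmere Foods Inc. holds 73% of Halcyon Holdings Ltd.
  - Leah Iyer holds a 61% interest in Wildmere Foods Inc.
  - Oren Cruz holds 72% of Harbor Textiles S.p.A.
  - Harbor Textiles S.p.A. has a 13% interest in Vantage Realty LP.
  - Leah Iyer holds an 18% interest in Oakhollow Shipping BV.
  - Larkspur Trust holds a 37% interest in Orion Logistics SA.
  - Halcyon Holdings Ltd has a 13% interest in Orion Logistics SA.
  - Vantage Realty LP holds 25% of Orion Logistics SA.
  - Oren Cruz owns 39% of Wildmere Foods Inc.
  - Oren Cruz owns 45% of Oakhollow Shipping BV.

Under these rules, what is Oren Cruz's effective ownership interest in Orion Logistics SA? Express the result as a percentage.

28.6132%

By spousal attribution (R3), Oren Cruz is treated as also owning Leah Iyer's interest in Wildmere Foods Inc, giving 39% + 61% = 100%.
By spousal attribution (R3), Oren Cruz is treated as also owning Leah Iyer's interest in Oakhollow Shipping BV, giving 45% + 18% = 63%.
Chain via Harbor Textiles S.p.A. → Vantage Realty LP (R1): 72% × 13% × 25% = 2.34% of Orion Logistics SA.
Chain via Wildmere Foods Inc. → Halcyon Holdings Ltd (R1): 100% × 73% × 13% = 9.49% of Orion Logistics SA.
Chain via Oakhollow Shipping BV → Larkspur Trust (R1): 63% × 72% × 37% = 16.7832% of Orion Logistics SA.
Aggregating (R2): 2.34% + 9.49% + 16.7832% = 28.6132%.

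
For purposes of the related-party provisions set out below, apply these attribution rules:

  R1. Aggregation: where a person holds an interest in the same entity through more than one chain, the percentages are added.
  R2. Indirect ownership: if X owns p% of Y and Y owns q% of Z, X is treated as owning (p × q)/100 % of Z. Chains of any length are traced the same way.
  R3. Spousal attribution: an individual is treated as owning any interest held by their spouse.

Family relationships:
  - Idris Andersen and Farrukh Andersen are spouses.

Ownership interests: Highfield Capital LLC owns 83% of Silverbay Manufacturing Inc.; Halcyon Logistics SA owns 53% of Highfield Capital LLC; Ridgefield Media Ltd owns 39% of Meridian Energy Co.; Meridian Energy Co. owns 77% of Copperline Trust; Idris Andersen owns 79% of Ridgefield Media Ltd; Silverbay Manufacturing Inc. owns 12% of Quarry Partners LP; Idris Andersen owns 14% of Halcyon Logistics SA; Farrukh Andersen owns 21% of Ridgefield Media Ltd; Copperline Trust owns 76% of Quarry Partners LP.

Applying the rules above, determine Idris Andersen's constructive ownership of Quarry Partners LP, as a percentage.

By spousal attribution (R3), Idris Andersen is treated as also owning Farrukh Andersen's interest in Ridgefield Media Ltd, giving 79% + 21% = 100%.
Chain via Ridgefield Media Ltd → Meridian Energy Co. → Copperline Trust (R2): 100% × 39% × 77% × 76% = 22.8228% of Quarry Partners LP.
Chain via Halcyon Logistics SA → Highfield Capital LLC → Silverbay Manufacturing Inc. (R2): 14% × 53% × 83% × 12% = 0.739032% of Quarry Partners LP.
Aggregating (R1): 22.8228% + 0.739032% = 23.561832%.

23.561832%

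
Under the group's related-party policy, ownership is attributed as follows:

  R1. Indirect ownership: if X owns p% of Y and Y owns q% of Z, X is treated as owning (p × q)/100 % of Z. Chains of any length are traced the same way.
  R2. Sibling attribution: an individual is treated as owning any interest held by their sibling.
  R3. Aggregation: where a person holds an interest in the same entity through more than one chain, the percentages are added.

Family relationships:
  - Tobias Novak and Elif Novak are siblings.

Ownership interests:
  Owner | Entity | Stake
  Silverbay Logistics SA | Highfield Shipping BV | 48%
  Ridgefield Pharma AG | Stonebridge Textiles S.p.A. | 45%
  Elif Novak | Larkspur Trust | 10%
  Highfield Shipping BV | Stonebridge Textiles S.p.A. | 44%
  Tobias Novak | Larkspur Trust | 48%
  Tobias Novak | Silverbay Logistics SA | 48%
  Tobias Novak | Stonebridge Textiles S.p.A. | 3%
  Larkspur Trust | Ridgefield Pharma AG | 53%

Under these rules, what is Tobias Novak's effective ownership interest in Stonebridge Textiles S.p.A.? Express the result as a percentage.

26.9706%

By sibling attribution (R2), Tobias Novak is treated as also owning Elif Novak's interest in Larkspur Trust, giving 48% + 10% = 58%.
Chain via Silverbay Logistics SA → Highfield Shipping BV (R1): 48% × 48% × 44% = 10.1376% of Stonebridge Textiles S.p.A.
Chain via Larkspur Trust → Ridgefield Pharma AG (R1): 58% × 53% × 45% = 13.833% of Stonebridge Textiles S.p.A.
Direct interest in Stonebridge Textiles S.p.A: 3%.
Aggregating (R3): 10.1376% + 13.833% + 3% = 26.9706%.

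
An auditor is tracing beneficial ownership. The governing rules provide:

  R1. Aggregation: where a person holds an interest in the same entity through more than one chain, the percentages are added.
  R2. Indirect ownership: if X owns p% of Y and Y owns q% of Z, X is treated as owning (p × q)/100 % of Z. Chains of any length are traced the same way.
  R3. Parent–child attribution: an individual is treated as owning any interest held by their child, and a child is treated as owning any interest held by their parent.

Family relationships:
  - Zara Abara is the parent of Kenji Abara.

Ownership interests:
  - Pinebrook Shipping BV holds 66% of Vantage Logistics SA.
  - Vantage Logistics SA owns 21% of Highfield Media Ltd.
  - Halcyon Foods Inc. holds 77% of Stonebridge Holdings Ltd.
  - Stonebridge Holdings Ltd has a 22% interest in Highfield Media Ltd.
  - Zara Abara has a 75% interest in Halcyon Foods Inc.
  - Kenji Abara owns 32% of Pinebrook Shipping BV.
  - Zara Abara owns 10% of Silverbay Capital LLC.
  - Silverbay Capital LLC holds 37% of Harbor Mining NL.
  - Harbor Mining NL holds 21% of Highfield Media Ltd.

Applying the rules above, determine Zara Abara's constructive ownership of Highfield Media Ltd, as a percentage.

17.9172%

By parent–child attribution (R3), Zara Abara is treated as owning Kenji Abara's 32% interest in Pinebrook Shipping BV.
Chain via Halcyon Foods Inc. → Stonebridge Holdings Ltd (R2): 75% × 77% × 22% = 12.705% of Highfield Media Ltd.
Chain via Silverbay Capital LLC → Harbor Mining NL (R2): 10% × 37% × 21% = 0.777% of Highfield Media Ltd.
Chain via Pinebrook Shipping BV → Vantage Logistics SA (R2): 32% × 66% × 21% = 4.4352% of Highfield Media Ltd.
Aggregating (R1): 12.705% + 0.777% + 4.4352% = 17.9172%.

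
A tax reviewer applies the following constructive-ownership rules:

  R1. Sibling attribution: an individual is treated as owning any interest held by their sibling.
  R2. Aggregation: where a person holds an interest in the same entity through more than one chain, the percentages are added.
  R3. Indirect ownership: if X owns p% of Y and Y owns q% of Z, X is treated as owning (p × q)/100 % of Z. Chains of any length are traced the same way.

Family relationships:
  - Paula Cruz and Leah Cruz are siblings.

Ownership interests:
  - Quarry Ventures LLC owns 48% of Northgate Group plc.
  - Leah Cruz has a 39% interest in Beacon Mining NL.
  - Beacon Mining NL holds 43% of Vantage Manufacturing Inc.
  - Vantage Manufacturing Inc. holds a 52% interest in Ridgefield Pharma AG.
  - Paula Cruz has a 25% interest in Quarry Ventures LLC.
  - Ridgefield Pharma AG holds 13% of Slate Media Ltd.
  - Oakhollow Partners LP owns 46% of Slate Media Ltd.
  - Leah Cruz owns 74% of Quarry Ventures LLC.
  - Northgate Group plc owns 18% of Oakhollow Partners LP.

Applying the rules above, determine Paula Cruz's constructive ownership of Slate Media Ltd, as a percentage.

5.068308%

By sibling attribution (R1), Paula Cruz is treated as also owning Leah Cruz's interest in Quarry Ventures LLC, giving 25% + 74% = 99%.
By sibling attribution (R1), Paula Cruz is treated as owning Leah Cruz's 39% interest in Beacon Mining NL.
Chain via Quarry Ventures LLC → Northgate Group plc → Oakhollow Partners LP (R3): 99% × 48% × 18% × 46% = 3.934656% of Slate Media Ltd.
Chain via Beacon Mining NL → Vantage Manufacturing Inc. → Ridgefield Pharma AG (R3): 39% × 43% × 52% × 13% = 1.133652% of Slate Media Ltd.
Aggregating (R2): 3.934656% + 1.133652% = 5.068308%.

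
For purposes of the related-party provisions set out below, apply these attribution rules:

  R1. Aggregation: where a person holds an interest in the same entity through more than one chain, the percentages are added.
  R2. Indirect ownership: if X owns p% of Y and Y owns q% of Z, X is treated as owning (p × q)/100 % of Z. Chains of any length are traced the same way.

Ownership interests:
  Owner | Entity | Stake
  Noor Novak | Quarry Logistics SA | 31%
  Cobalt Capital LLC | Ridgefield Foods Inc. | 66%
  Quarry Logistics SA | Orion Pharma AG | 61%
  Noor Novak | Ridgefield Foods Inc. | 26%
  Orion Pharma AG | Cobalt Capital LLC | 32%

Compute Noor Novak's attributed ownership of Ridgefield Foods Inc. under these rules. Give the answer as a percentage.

29.993792%

Chain via Quarry Logistics SA → Orion Pharma AG → Cobalt Capital LLC (R2): 31% × 61% × 32% × 66% = 3.993792% of Ridgefield Foods Inc.
Direct interest in Ridgefield Foods Inc: 26%.
Aggregating (R1): 3.993792% + 26% = 29.993792%.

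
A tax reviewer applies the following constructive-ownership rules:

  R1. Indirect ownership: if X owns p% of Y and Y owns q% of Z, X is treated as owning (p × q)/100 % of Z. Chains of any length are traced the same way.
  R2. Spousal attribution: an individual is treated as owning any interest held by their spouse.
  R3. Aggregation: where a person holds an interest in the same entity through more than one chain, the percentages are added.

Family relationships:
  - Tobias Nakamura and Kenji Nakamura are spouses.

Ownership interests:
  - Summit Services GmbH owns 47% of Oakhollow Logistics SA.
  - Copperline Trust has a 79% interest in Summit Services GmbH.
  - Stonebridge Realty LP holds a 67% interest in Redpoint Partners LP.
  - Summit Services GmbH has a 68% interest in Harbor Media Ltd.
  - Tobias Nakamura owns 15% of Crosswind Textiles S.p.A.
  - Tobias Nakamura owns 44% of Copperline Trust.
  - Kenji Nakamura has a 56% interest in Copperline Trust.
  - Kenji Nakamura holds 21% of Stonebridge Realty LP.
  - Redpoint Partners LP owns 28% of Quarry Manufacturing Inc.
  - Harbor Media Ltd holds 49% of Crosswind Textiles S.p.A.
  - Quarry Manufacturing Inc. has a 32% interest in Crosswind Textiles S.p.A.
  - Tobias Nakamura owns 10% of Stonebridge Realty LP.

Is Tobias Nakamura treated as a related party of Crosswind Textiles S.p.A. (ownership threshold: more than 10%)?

Yes

By spousal attribution (R2), Tobias Nakamura is treated as also owning Kenji Nakamura's interest in Copperline Trust, giving 44% + 56% = 100%.
By spousal attribution (R2), Tobias Nakamura is treated as also owning Kenji Nakamura's interest in Stonebridge Realty LP, giving 10% + 21% = 31%.
Chain via Copperline Trust → Summit Services GmbH → Harbor Media Ltd (R1): 100% × 79% × 68% × 49% = 26.3228% of Crosswind Textiles S.p.A.
Chain via Stonebridge Realty LP → Redpoint Partners LP → Quarry Manufacturing Inc. (R1): 31% × 67% × 28% × 32% = 1.860992% of Crosswind Textiles S.p.A.
Direct interest in Crosswind Textiles S.p.A: 15%.
Aggregating (R3): 26.3228% + 1.860992% + 15% = 43.183792%.
43.183792% exceeds the 10% threshold, so Tobias is a related party to Crosswind Textiles S.p.A.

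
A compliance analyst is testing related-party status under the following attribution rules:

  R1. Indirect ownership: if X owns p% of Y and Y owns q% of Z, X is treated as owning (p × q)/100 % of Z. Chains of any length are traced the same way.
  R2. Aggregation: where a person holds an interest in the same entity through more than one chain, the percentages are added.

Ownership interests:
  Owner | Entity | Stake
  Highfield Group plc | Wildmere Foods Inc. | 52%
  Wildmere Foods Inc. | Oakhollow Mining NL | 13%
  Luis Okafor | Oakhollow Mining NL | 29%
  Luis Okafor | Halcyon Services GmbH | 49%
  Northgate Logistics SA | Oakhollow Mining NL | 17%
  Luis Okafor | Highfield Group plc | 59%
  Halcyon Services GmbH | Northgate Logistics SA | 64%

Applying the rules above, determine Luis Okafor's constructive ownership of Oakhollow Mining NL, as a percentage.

Chain via Halcyon Services GmbH → Northgate Logistics SA (R1): 49% × 64% × 17% = 5.3312% of Oakhollow Mining NL.
Chain via Highfield Group plc → Wildmere Foods Inc. (R1): 59% × 52% × 13% = 3.9884% of Oakhollow Mining NL.
Direct interest in Oakhollow Mining NL: 29%.
Aggregating (R2): 5.3312% + 3.9884% + 29% = 38.3196%.

38.3196%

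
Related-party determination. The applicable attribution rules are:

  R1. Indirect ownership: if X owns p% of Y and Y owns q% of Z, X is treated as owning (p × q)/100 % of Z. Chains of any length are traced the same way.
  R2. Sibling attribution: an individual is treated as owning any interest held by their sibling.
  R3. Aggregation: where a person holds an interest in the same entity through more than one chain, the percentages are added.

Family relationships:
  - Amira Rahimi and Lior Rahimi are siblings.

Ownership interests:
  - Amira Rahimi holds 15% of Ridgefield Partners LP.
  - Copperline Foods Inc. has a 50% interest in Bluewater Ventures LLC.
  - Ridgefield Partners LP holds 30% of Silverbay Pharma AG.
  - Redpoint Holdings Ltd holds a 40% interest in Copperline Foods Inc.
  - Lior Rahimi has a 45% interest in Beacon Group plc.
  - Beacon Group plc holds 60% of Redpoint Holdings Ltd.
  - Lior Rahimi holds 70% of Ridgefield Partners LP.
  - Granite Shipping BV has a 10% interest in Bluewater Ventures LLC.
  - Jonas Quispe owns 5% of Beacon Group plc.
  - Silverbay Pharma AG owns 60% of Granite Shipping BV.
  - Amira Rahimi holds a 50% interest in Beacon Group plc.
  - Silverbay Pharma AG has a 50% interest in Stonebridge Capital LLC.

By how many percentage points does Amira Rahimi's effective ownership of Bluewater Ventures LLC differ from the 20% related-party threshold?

7.07

By sibling attribution (R2), Amira Rahimi is treated as also owning Lior Rahimi's interest in Ridgefield Partners LP, giving 15% + 70% = 85%.
By sibling attribution (R2), Amira Rahimi is treated as also owning Lior Rahimi's interest in Beacon Group plc, giving 50% + 45% = 95%.
Chain via Ridgefield Partners LP → Silverbay Pharma AG → Granite Shipping BV (R1): 85% × 30% × 60% × 10% = 1.53% of Bluewater Ventures LLC.
Chain via Beacon Group plc → Redpoint Holdings Ltd → Copperline Foods Inc. (R1): 95% × 60% × 40% × 50% = 11.4% of Bluewater Ventures LLC.
Aggregating (R3): 1.53% + 11.4% = 12.93%.
12.93% falls short of the 20% threshold by 7.07 percentage points.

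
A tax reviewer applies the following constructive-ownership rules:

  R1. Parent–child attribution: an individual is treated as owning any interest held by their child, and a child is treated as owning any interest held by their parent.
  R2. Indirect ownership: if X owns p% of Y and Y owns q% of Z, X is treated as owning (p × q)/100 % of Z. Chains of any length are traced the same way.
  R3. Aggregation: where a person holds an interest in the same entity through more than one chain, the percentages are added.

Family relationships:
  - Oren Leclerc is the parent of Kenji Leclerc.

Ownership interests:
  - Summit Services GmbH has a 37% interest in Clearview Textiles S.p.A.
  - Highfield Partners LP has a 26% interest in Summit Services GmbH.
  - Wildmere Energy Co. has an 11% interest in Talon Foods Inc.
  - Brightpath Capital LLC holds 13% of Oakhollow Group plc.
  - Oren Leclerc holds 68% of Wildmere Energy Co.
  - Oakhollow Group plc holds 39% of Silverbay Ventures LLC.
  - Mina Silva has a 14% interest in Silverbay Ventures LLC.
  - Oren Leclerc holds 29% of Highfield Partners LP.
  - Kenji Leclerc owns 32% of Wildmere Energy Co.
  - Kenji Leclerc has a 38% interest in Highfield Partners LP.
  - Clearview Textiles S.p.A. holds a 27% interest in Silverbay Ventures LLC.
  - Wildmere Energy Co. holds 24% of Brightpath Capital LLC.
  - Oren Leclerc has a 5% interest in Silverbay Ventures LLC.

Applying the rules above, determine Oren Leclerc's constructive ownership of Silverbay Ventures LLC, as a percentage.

By parent–child attribution (R1), Oren Leclerc is treated as also owning Kenji Leclerc's interest in Highfield Partners LP, giving 29% + 38% = 67%.
By parent–child attribution (R1), Oren Leclerc is treated as also owning Kenji Leclerc's interest in Wildmere Energy Co, giving 68% + 32% = 100%.
Chain via Highfield Partners LP → Summit Services GmbH → Clearview Textiles S.p.A. (R2): 67% × 26% × 37% × 27% = 1.740258% of Silverbay Ventures LLC.
Chain via Wildmere Energy Co. → Brightpath Capital LLC → Oakhollow Group plc (R2): 100% × 24% × 13% × 39% = 1.2168% of Silverbay Ventures LLC.
Direct interest in Silverbay Ventures LLC: 5%.
Aggregating (R3): 1.740258% + 1.2168% + 5% = 7.957058%.

7.957058%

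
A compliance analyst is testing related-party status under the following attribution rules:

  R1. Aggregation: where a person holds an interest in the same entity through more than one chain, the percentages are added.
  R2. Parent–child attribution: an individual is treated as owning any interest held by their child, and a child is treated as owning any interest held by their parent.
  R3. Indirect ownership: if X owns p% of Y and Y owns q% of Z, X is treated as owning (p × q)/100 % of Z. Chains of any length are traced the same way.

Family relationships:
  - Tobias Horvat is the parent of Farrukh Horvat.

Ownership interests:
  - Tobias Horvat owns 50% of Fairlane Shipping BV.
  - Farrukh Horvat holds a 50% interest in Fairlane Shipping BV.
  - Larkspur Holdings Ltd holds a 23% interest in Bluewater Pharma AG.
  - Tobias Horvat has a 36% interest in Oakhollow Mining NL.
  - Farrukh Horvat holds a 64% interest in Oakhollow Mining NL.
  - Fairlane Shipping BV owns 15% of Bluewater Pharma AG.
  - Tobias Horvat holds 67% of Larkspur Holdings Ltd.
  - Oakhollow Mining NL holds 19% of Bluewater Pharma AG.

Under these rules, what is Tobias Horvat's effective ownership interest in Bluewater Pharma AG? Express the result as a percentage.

49.41%

By parent–child attribution (R2), Tobias Horvat is treated as also owning Farrukh Horvat's interest in Oakhollow Mining NL, giving 36% + 64% = 100%.
By parent–child attribution (R2), Tobias Horvat is treated as also owning Farrukh Horvat's interest in Fairlane Shipping BV, giving 50% + 50% = 100%.
Chain via Larkspur Holdings Ltd (R3): 67% × 23% = 15.41% of Bluewater Pharma AG.
Chain via Oakhollow Mining NL (R3): 100% × 19% = 19% of Bluewater Pharma AG.
Chain via Fairlane Shipping BV (R3): 100% × 15% = 15% of Bluewater Pharma AG.
Aggregating (R1): 15.41% + 19% + 15% = 49.41%.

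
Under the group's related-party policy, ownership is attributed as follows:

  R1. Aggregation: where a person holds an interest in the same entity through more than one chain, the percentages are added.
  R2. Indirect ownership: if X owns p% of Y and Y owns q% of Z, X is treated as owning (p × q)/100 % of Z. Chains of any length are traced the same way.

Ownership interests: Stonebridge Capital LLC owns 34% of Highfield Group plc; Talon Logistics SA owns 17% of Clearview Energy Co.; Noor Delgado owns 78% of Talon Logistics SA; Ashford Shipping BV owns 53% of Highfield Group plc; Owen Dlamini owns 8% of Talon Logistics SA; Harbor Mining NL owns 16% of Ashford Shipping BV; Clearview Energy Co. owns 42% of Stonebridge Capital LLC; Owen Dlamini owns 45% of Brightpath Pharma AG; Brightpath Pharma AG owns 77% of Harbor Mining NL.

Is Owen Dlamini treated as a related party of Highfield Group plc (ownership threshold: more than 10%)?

No

Chain via Brightpath Pharma AG → Harbor Mining NL → Ashford Shipping BV (R2): 45% × 77% × 16% × 53% = 2.93832% of Highfield Group plc.
Chain via Talon Logistics SA → Clearview Energy Co. → Stonebridge Capital LLC (R2): 8% × 17% × 42% × 34% = 0.194208% of Highfield Group plc.
Aggregating (R1): 2.93832% + 0.194208% = 3.132528%.
3.132528% does not exceed the 10% threshold, so Owen is not a related party to Highfield Group plc.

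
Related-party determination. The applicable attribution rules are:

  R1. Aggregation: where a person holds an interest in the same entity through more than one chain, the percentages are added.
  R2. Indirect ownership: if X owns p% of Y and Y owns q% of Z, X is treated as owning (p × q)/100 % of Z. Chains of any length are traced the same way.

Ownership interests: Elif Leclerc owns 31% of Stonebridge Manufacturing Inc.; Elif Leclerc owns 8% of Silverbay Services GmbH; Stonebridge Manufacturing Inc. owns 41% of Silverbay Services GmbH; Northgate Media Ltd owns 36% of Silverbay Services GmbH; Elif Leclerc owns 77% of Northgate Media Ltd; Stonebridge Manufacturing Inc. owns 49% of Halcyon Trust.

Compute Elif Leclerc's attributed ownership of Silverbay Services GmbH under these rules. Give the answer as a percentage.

48.43%

Chain via Northgate Media Ltd (R2): 77% × 36% = 27.72% of Silverbay Services GmbH.
Chain via Stonebridge Manufacturing Inc. (R2): 31% × 41% = 12.71% of Silverbay Services GmbH.
Direct interest in Silverbay Services GmbH: 8%.
Aggregating (R1): 27.72% + 12.71% + 8% = 48.43%.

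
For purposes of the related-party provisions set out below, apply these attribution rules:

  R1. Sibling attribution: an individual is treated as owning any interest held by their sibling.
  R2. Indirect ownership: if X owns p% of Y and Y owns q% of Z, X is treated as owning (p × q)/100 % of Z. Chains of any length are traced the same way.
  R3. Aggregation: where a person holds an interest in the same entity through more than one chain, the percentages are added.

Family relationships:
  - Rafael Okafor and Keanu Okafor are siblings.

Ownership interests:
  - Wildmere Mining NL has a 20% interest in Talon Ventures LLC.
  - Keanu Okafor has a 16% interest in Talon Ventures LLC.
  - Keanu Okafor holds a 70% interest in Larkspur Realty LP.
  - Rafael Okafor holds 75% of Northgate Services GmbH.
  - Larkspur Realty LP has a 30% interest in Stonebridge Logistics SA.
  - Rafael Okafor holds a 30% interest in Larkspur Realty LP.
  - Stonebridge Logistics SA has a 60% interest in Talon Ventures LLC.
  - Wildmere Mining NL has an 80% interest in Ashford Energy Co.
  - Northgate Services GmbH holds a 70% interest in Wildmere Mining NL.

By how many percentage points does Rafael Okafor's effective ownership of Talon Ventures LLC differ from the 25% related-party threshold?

19.5

By sibling attribution (R1), Rafael Okafor is treated as also owning Keanu Okafor's interest in Larkspur Realty LP, giving 30% + 70% = 100%.
By sibling attribution (R1), Rafael Okafor is treated as owning Keanu Okafor's 16% interest in Talon Ventures LLC.
Chain via Northgate Services GmbH → Wildmere Mining NL (R2): 75% × 70% × 20% = 10.5% of Talon Ventures LLC.
Chain via Larkspur Realty LP → Stonebridge Logistics SA (R2): 100% × 30% × 60% = 18% of Talon Ventures LLC.
Direct interest in Talon Ventures LLC: 16%.
Aggregating (R3): 10.5% + 18% + 16% = 44.5%.
44.5% exceeds the 25% threshold by 19.5 percentage points.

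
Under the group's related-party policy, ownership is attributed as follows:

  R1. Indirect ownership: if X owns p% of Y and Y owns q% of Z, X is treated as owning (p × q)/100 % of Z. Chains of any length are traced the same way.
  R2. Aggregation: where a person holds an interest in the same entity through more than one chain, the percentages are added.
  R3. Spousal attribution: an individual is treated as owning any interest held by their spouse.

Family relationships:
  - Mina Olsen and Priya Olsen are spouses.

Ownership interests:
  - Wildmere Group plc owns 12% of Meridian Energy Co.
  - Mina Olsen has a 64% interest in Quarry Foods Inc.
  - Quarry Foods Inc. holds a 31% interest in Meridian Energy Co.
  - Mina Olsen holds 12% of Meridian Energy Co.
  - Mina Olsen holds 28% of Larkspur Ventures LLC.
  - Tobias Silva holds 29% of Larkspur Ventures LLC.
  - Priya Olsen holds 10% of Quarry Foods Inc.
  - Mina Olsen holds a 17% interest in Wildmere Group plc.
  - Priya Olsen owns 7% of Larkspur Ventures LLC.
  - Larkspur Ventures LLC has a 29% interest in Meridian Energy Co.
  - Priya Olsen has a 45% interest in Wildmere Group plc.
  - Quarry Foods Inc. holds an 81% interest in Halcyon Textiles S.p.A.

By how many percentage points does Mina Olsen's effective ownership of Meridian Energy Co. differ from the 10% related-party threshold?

42.53

By spousal attribution (R3), Mina Olsen is treated as also owning Priya Olsen's interest in Quarry Foods Inc, giving 64% + 10% = 74%.
By spousal attribution (R3), Mina Olsen is treated as also owning Priya Olsen's interest in Larkspur Ventures LLC, giving 28% + 7% = 35%.
By spousal attribution (R3), Mina Olsen is treated as also owning Priya Olsen's interest in Wildmere Group plc, giving 17% + 45% = 62%.
Chain via Quarry Foods Inc. (R1): 74% × 31% = 22.94% of Meridian Energy Co.
Chain via Larkspur Ventures LLC (R1): 35% × 29% = 10.15% of Meridian Energy Co.
Chain via Wildmere Group plc (R1): 62% × 12% = 7.44% of Meridian Energy Co.
Direct interest in Meridian Energy Co: 12%.
Aggregating (R2): 22.94% + 10.15% + 7.44% + 12% = 52.53%.
52.53% exceeds the 10% threshold by 42.53 percentage points.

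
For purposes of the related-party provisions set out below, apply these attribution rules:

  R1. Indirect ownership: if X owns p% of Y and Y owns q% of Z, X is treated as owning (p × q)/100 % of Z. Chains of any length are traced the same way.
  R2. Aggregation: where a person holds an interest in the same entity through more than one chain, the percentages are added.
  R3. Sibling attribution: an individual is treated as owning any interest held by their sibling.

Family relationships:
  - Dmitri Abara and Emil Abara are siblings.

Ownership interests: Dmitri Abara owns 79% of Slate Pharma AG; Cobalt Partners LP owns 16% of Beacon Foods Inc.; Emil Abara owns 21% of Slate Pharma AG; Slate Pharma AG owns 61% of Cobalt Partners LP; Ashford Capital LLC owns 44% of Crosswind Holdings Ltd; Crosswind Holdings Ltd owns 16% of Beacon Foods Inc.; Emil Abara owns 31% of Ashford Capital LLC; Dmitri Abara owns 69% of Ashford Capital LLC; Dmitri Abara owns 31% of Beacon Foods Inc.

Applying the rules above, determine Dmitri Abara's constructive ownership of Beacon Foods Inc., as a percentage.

By sibling attribution (R3), Dmitri Abara is treated as also owning Emil Abara's interest in Ashford Capital LLC, giving 69% + 31% = 100%.
By sibling attribution (R3), Dmitri Abara is treated as also owning Emil Abara's interest in Slate Pharma AG, giving 79% + 21% = 100%.
Chain via Ashford Capital LLC → Crosswind Holdings Ltd (R1): 100% × 44% × 16% = 7.04% of Beacon Foods Inc.
Chain via Slate Pharma AG → Cobalt Partners LP (R1): 100% × 61% × 16% = 9.76% of Beacon Foods Inc.
Direct interest in Beacon Foods Inc: 31%.
Aggregating (R2): 7.04% + 9.76% + 31% = 47.8%.

47.8%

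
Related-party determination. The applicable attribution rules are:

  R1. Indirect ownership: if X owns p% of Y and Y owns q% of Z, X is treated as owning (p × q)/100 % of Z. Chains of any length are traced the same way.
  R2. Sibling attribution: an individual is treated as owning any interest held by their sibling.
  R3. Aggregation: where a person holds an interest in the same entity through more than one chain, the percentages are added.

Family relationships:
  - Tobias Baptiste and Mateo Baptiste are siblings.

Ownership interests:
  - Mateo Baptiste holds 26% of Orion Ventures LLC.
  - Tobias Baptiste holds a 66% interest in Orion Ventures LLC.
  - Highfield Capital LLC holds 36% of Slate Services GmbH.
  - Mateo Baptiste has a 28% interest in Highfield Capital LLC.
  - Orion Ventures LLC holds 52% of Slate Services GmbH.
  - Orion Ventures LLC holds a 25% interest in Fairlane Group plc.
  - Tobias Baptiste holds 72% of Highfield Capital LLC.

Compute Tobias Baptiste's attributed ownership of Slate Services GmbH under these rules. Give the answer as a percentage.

83.84%

By sibling attribution (R2), Tobias Baptiste is treated as also owning Mateo Baptiste's interest in Highfield Capital LLC, giving 72% + 28% = 100%.
By sibling attribution (R2), Tobias Baptiste is treated as also owning Mateo Baptiste's interest in Orion Ventures LLC, giving 66% + 26% = 92%.
Chain via Highfield Capital LLC (R1): 100% × 36% = 36% of Slate Services GmbH.
Chain via Orion Ventures LLC (R1): 92% × 52% = 47.84% of Slate Services GmbH.
Aggregating (R3): 36% + 47.84% = 83.84%.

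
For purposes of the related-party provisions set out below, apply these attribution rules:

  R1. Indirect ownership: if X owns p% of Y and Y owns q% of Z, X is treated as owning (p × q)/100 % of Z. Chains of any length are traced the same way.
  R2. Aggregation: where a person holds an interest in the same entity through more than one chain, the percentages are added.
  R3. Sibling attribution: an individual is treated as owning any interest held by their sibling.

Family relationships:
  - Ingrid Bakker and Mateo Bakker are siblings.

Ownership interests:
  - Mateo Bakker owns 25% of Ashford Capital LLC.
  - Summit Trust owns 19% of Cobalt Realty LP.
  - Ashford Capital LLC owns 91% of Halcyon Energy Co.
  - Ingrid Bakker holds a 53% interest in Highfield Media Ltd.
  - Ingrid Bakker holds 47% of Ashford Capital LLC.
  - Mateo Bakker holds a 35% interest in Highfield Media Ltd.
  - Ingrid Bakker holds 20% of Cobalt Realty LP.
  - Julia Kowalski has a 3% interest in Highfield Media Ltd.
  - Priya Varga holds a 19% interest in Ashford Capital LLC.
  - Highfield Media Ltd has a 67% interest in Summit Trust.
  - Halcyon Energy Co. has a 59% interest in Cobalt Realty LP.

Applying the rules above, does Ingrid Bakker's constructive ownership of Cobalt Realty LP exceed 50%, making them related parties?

By sibling attribution (R3), Ingrid Bakker is treated as also owning Mateo Bakker's interest in Highfield Media Ltd, giving 53% + 35% = 88%.
By sibling attribution (R3), Ingrid Bakker is treated as also owning Mateo Bakker's interest in Ashford Capital LLC, giving 47% + 25% = 72%.
Chain via Highfield Media Ltd → Summit Trust (R1): 88% × 67% × 19% = 11.2024% of Cobalt Realty LP.
Chain via Ashford Capital LLC → Halcyon Energy Co. (R1): 72% × 91% × 59% = 38.6568% of Cobalt Realty LP.
Direct interest in Cobalt Realty LP: 20%.
Aggregating (R2): 11.2024% + 38.6568% + 20% = 69.8592%.
69.8592% exceeds the 50% threshold, so Ingrid is a related party to Cobalt Realty LP.

Yes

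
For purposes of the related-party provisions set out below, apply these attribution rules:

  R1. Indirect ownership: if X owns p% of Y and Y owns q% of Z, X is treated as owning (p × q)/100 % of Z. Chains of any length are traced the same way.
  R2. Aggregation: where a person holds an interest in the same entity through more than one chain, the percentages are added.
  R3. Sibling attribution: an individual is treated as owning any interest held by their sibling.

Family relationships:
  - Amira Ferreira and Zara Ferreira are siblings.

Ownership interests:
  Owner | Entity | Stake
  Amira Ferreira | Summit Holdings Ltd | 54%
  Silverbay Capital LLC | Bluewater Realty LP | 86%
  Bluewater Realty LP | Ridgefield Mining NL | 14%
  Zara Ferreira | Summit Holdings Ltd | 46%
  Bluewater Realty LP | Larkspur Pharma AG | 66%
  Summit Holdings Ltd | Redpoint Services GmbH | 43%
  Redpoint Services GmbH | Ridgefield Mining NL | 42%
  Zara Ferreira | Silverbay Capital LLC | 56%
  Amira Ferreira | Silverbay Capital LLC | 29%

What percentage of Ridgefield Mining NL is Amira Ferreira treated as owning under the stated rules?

By sibling attribution (R3), Amira Ferreira is treated as also owning Zara Ferreira's interest in Silverbay Capital LLC, giving 29% + 56% = 85%.
By sibling attribution (R3), Amira Ferreira is treated as also owning Zara Ferreira's interest in Summit Holdings Ltd, giving 54% + 46% = 100%.
Chain via Silverbay Capital LLC → Bluewater Realty LP (R1): 85% × 86% × 14% = 10.234% of Ridgefield Mining NL.
Chain via Summit Holdings Ltd → Redpoint Services GmbH (R1): 100% × 43% × 42% = 18.06% of Ridgefield Mining NL.
Aggregating (R2): 10.234% + 18.06% = 28.294%.

28.294%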